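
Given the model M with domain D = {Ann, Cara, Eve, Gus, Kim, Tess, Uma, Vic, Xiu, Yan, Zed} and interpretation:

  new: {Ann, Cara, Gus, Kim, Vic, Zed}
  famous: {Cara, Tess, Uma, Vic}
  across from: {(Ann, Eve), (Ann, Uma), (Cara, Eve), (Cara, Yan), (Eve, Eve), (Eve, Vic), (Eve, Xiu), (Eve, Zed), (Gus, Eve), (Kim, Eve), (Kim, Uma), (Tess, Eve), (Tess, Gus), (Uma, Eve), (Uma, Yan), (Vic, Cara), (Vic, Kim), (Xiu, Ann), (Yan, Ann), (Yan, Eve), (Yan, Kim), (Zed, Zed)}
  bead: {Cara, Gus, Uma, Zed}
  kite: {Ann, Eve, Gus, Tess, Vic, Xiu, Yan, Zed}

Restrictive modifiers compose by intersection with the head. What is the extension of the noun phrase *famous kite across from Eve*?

{Tess}

⟦across from Eve⟧ = {x : ⟨x, Eve⟩ ∈ ⟦across from⟧} = {Ann, Cara, Eve, Gus, Kim, Tess, Uma, Yan}
⟦kite⟧ = {Ann, Eve, Gus, Tess, Vic, Xiu, Yan, Zed}
… ∩ ⟦across from Eve⟧ = {Ann, Eve, Gus, Tess, Vic, Xiu, Yan, Zed} ∩ {Ann, Cara, Eve, Gus, Kim, Tess, Uma, Yan} = {Ann, Eve, Gus, Tess, Yan}
… ∩ ⟦famous⟧ = {Ann, Eve, Gus, Tess, Yan} ∩ {Cara, Tess, Uma, Vic} = {Tess}
So ⟦famous kite across from Eve⟧ = {Tess}.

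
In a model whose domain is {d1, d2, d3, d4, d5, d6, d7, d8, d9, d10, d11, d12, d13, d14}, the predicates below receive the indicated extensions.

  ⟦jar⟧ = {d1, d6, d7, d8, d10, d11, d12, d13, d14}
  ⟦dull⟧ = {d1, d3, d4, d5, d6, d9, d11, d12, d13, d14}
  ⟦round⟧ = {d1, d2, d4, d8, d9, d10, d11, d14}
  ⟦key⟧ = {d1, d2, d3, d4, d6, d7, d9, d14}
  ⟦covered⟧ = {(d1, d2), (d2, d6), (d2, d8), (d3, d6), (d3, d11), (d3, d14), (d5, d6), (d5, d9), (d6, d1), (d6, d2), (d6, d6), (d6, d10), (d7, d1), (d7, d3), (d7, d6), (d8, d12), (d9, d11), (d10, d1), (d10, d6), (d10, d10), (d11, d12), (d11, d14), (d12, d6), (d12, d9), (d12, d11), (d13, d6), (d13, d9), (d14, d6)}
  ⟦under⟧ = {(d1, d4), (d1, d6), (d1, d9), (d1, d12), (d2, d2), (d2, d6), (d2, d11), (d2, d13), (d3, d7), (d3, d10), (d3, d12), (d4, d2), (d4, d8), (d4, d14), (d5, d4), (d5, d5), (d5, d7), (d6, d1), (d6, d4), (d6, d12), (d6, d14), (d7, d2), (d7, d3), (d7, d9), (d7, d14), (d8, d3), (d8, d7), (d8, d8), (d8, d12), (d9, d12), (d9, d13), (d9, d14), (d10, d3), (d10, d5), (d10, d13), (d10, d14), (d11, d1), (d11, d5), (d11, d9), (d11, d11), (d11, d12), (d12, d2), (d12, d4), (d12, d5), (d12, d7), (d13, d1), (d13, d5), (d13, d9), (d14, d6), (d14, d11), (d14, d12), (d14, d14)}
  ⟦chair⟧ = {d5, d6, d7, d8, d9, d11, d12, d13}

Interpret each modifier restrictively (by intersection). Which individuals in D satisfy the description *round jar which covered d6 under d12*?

{d14}

⟦which covered d6⟧ = {x : ⟨x, d6⟩ ∈ ⟦covered⟧} = {d2, d3, d5, d6, d7, d10, d12, d13, d14}
⟦under d12⟧ = {x : ⟨x, d12⟩ ∈ ⟦under⟧} = {d1, d3, d6, d8, d9, d11, d14}
⟦jar⟧ = {d1, d6, d7, d8, d10, d11, d12, d13, d14}
… ∩ ⟦which covered d6⟧ = {d1, d6, d7, d8, d10, d11, d12, d13, d14} ∩ {d2, d3, d5, d6, d7, d10, d12, d13, d14} = {d6, d7, d10, d12, d13, d14}
… ∩ ⟦under d12⟧ = {d6, d7, d10, d12, d13, d14} ∩ {d1, d3, d6, d8, d9, d11, d14} = {d6, d14}
… ∩ ⟦round⟧ = {d6, d14} ∩ {d1, d2, d4, d8, d9, d10, d11, d14} = {d14}
So ⟦round jar which covered d6 under d12⟧ = {d14}.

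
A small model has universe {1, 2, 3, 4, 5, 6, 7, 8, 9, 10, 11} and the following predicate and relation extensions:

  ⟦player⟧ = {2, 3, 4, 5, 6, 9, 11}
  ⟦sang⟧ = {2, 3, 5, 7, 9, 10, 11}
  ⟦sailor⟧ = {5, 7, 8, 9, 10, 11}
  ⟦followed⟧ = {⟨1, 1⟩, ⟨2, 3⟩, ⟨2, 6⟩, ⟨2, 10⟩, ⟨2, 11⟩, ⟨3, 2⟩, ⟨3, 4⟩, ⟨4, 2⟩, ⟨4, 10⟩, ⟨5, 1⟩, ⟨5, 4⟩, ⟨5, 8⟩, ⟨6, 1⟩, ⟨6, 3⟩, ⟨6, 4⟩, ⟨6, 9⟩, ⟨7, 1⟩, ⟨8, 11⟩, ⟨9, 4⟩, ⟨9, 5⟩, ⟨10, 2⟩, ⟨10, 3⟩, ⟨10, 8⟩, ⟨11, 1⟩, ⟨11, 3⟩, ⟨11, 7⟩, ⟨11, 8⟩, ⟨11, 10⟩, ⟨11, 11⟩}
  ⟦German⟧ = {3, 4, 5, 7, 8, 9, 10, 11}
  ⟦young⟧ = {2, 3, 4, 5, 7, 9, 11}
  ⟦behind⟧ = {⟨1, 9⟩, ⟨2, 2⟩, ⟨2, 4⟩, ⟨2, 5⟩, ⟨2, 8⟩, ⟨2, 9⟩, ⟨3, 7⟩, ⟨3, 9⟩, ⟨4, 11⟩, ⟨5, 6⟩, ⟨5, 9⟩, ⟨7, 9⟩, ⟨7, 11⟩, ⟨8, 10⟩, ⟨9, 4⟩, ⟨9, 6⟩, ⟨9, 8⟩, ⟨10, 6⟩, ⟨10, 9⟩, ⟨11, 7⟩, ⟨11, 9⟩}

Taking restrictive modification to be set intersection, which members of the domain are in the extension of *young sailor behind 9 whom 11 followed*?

⟦behind 9⟧ = {x : ⟨x, 9⟩ ∈ ⟦behind⟧} = {1, 2, 3, 5, 7, 10, 11}
⟦whom 11 followed⟧ = {x : ⟨11, x⟩ ∈ ⟦followed⟧} = {1, 3, 7, 8, 10, 11}
⟦sailor⟧ = {5, 7, 8, 9, 10, 11}
… ∩ ⟦behind 9⟧ = {5, 7, 8, 9, 10, 11} ∩ {1, 2, 3, 5, 7, 10, 11} = {5, 7, 10, 11}
… ∩ ⟦whom 11 followed⟧ = {5, 7, 10, 11} ∩ {1, 3, 7, 8, 10, 11} = {7, 10, 11}
… ∩ ⟦young⟧ = {7, 10, 11} ∩ {2, 3, 4, 5, 7, 9, 11} = {7, 11}
So ⟦young sailor behind 9 whom 11 followed⟧ = {7, 11}.

{7, 11}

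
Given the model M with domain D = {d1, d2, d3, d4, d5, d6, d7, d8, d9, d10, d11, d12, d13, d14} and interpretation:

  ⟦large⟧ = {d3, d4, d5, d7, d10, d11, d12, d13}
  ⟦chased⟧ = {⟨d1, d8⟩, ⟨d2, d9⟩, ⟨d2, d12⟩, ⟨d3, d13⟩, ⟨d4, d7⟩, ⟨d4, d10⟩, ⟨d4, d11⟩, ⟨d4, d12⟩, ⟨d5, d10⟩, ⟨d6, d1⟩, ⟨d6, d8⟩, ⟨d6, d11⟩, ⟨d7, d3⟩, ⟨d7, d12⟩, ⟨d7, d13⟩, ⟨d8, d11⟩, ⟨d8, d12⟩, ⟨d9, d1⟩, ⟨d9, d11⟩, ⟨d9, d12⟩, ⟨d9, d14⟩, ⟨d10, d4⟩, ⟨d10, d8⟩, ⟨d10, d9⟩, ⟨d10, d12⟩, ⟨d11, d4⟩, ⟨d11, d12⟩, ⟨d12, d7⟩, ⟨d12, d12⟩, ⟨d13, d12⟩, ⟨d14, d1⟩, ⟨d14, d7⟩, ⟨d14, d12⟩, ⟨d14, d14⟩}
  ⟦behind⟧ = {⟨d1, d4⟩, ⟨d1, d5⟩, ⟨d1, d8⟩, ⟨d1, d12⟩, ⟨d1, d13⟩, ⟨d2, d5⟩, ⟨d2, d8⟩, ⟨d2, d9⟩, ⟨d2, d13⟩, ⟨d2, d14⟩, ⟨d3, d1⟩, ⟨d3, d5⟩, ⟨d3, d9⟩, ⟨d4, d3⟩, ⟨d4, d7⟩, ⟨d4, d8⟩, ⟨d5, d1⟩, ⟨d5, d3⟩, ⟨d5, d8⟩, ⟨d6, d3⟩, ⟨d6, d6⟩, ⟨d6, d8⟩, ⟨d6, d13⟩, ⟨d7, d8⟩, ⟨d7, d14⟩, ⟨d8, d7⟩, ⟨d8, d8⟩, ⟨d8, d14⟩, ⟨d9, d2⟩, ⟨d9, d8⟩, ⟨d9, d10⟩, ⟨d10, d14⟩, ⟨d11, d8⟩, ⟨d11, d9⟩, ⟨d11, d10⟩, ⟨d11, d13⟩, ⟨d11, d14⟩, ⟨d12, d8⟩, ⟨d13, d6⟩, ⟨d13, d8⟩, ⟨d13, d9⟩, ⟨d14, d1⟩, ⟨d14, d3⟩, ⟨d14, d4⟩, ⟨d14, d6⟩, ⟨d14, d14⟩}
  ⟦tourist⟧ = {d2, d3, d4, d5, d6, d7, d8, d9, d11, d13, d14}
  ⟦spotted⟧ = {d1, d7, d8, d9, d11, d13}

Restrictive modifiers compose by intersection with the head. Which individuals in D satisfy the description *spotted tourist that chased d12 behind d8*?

{d7, d8, d9, d11, d13}

⟦that chased d12⟧ = {x : ⟨x, d12⟩ ∈ ⟦chased⟧} = {d2, d4, d7, d8, d9, d10, d11, d12, d13, d14}
⟦behind d8⟧ = {x : ⟨x, d8⟩ ∈ ⟦behind⟧} = {d1, d2, d4, d5, d6, d7, d8, d9, d11, d12, d13}
⟦tourist⟧ = {d2, d3, d4, d5, d6, d7, d8, d9, d11, d13, d14}
… ∩ ⟦that chased d12⟧ = {d2, d3, d4, d5, d6, d7, d8, d9, d11, d13, d14} ∩ {d2, d4, d7, d8, d9, d10, d11, d12, d13, d14} = {d2, d4, d7, d8, d9, d11, d13, d14}
… ∩ ⟦behind d8⟧ = {d2, d4, d7, d8, d9, d11, d13, d14} ∩ {d1, d2, d4, d5, d6, d7, d8, d9, d11, d12, d13} = {d2, d4, d7, d8, d9, d11, d13}
… ∩ ⟦spotted⟧ = {d2, d4, d7, d8, d9, d11, d13} ∩ {d1, d7, d8, d9, d11, d13} = {d7, d8, d9, d11, d13}
So ⟦spotted tourist that chased d12 behind d8⟧ = {d7, d8, d9, d11, d13}.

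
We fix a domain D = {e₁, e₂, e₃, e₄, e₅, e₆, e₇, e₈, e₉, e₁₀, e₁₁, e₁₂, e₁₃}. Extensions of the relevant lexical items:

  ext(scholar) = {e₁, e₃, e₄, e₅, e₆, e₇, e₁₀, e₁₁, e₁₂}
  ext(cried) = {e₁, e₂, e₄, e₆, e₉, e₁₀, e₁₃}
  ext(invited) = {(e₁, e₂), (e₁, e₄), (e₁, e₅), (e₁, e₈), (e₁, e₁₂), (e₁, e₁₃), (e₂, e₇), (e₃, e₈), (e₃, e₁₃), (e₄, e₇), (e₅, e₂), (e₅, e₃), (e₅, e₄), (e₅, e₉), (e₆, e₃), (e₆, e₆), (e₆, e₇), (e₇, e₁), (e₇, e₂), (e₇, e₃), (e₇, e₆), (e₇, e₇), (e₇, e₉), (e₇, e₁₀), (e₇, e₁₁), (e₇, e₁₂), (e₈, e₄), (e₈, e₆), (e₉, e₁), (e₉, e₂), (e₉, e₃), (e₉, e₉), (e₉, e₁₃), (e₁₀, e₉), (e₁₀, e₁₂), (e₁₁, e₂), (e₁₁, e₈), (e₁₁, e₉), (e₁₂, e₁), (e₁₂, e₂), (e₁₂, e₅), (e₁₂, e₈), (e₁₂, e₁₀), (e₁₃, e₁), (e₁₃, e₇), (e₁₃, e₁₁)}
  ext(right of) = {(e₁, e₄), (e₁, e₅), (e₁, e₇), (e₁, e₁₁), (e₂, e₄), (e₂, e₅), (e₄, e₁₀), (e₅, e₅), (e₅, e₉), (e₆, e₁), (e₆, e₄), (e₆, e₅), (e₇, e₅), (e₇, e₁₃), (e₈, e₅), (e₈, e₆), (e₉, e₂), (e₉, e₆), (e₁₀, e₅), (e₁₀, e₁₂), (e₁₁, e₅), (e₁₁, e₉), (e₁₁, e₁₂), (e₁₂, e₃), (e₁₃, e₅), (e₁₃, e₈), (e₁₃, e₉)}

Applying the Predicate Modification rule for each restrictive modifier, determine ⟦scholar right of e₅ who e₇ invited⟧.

⟦right of e₅⟧ = {x : ⟨x, e₅⟩ ∈ ⟦right of⟧} = {e₁, e₂, e₅, e₆, e₇, e₈, e₁₀, e₁₁, e₁₃}
⟦who e₇ invited⟧ = {x : ⟨e₇, x⟩ ∈ ⟦invited⟧} = {e₁, e₂, e₃, e₆, e₇, e₉, e₁₀, e₁₁, e₁₂}
⟦scholar⟧ = {e₁, e₃, e₄, e₅, e₆, e₇, e₁₀, e₁₁, e₁₂}
… ∩ ⟦right of e₅⟧ = {e₁, e₃, e₄, e₅, e₆, e₇, e₁₀, e₁₁, e₁₂} ∩ {e₁, e₂, e₅, e₆, e₇, e₈, e₁₀, e₁₁, e₁₃} = {e₁, e₅, e₆, e₇, e₁₀, e₁₁}
… ∩ ⟦who e₇ invited⟧ = {e₁, e₅, e₆, e₇, e₁₀, e₁₁} ∩ {e₁, e₂, e₃, e₆, e₇, e₉, e₁₀, e₁₁, e₁₂} = {e₁, e₆, e₇, e₁₀, e₁₁}
So ⟦scholar right of e₅ who e₇ invited⟧ = {e₁, e₆, e₇, e₁₀, e₁₁}.

{e₁, e₆, e₇, e₁₀, e₁₁}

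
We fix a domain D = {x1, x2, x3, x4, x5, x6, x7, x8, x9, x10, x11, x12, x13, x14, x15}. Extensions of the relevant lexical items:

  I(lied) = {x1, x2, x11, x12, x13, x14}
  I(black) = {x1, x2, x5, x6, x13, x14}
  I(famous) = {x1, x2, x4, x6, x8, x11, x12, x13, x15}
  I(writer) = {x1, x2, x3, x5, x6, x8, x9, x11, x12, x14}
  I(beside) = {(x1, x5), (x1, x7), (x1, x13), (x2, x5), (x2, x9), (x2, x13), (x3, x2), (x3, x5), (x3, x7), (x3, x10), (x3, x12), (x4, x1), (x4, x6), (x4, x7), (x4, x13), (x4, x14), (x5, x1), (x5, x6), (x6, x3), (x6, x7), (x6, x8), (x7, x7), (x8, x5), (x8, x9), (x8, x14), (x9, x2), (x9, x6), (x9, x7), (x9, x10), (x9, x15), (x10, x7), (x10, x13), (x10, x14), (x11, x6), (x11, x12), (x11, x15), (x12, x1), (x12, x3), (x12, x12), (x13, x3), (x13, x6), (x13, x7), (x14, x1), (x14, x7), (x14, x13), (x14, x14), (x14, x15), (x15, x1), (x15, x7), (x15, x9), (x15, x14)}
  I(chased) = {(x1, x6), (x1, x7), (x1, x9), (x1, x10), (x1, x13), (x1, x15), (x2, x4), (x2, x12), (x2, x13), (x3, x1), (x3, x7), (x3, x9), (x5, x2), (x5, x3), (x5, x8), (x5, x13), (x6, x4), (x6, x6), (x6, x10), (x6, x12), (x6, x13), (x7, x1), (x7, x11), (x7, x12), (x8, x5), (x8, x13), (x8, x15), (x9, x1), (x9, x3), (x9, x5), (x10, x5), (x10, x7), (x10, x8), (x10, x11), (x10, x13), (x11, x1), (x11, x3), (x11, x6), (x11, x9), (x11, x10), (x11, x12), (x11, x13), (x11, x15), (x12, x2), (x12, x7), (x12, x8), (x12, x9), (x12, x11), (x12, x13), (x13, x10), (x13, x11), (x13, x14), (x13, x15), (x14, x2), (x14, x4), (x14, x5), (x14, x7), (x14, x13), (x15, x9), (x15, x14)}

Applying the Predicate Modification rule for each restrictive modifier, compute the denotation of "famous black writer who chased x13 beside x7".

⟦who chased x13⟧ = {x : ⟨x, x13⟩ ∈ ⟦chased⟧} = {x1, x2, x5, x6, x8, x10, x11, x12, x14}
⟦beside x7⟧ = {x : ⟨x, x7⟩ ∈ ⟦beside⟧} = {x1, x3, x4, x6, x7, x9, x10, x13, x14, x15}
⟦writer⟧ = {x1, x2, x3, x5, x6, x8, x9, x11, x12, x14}
… ∩ ⟦who chased x13⟧ = {x1, x2, x3, x5, x6, x8, x9, x11, x12, x14} ∩ {x1, x2, x5, x6, x8, x10, x11, x12, x14} = {x1, x2, x5, x6, x8, x11, x12, x14}
… ∩ ⟦beside x7⟧ = {x1, x2, x5, x6, x8, x11, x12, x14} ∩ {x1, x3, x4, x6, x7, x9, x10, x13, x14, x15} = {x1, x6, x14}
… ∩ ⟦famous⟧ = {x1, x6, x14} ∩ {x1, x2, x4, x6, x8, x11, x12, x13, x15} = {x1, x6}
… ∩ ⟦black⟧ = {x1, x6} ∩ {x1, x2, x5, x6, x13, x14} = {x1, x6}
So ⟦famous black writer who chased x13 beside x7⟧ = {x1, x6}.

{x1, x6}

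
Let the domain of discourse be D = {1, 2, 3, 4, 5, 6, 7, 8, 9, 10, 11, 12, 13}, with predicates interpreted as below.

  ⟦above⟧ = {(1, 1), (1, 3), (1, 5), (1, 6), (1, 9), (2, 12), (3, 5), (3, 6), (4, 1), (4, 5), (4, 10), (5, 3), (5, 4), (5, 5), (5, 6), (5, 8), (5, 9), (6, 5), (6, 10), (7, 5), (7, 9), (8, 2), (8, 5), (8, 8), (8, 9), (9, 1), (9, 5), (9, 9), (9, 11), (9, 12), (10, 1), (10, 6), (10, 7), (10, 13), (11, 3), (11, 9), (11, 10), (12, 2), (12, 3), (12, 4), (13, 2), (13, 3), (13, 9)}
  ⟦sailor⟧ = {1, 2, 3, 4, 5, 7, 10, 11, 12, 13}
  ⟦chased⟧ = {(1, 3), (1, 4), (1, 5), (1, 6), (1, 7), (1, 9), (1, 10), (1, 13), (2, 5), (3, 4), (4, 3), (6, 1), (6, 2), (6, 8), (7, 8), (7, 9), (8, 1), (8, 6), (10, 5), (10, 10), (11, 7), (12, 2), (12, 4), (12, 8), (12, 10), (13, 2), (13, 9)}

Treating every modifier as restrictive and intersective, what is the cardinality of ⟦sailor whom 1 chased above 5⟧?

⟦whom 1 chased⟧ = {x : ⟨1, x⟩ ∈ ⟦chased⟧} = {3, 4, 5, 6, 7, 9, 10, 13}
⟦above 5⟧ = {x : ⟨x, 5⟩ ∈ ⟦above⟧} = {1, 3, 4, 5, 6, 7, 8, 9}
⟦sailor⟧ = {1, 2, 3, 4, 5, 7, 10, 11, 12, 13}
… ∩ ⟦whom 1 chased⟧ = {1, 2, 3, 4, 5, 7, 10, 11, 12, 13} ∩ {3, 4, 5, 6, 7, 9, 10, 13} = {3, 4, 5, 7, 10, 13}
… ∩ ⟦above 5⟧ = {3, 4, 5, 7, 10, 13} ∩ {1, 3, 4, 5, 6, 7, 8, 9} = {3, 4, 5, 7}
⟦sailor whom 1 chased above 5⟧ = {3, 4, 5, 7}, so the cardinality is 4.

4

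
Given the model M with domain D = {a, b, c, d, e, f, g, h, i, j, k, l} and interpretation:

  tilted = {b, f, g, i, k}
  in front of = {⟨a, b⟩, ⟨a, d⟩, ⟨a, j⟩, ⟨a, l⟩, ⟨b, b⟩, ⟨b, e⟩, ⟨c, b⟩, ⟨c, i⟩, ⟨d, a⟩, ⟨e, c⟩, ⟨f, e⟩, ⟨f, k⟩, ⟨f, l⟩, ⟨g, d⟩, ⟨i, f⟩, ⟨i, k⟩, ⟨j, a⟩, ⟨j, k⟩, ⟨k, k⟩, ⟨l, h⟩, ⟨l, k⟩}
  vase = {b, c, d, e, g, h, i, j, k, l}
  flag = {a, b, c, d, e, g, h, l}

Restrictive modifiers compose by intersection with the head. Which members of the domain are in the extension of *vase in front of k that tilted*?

{i, k}

⟦in front of k⟧ = {x : ⟨x, k⟩ ∈ ⟦in front of⟧} = {f, i, j, k, l}
⟦that tilted⟧ = ⟦tilted⟧ = {b, f, g, i, k}
⟦vase⟧ = {b, c, d, e, g, h, i, j, k, l}
… ∩ ⟦in front of k⟧ = {b, c, d, e, g, h, i, j, k, l} ∩ {f, i, j, k, l} = {i, j, k, l}
… ∩ ⟦that tilted⟧ = {i, j, k, l} ∩ {b, f, g, i, k} = {i, k}
So ⟦vase in front of k that tilted⟧ = {i, k}.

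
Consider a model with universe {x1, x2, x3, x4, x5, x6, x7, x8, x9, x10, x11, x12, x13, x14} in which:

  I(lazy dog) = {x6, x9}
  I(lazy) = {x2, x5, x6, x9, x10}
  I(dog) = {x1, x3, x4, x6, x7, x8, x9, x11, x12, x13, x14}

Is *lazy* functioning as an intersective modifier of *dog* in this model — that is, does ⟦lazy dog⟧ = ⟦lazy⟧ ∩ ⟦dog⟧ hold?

⟦lazy⟧ ∩ ⟦dog⟧ = {x2, x5, x6, x9, x10} ∩ {x1, x3, x4, x6, x7, x8, x9, x11, x12, x13, x14} = {x6, x9}
Observed ⟦lazy dog⟧ = {x6, x9}.
These coincide, so the modifier is intersective here.

yes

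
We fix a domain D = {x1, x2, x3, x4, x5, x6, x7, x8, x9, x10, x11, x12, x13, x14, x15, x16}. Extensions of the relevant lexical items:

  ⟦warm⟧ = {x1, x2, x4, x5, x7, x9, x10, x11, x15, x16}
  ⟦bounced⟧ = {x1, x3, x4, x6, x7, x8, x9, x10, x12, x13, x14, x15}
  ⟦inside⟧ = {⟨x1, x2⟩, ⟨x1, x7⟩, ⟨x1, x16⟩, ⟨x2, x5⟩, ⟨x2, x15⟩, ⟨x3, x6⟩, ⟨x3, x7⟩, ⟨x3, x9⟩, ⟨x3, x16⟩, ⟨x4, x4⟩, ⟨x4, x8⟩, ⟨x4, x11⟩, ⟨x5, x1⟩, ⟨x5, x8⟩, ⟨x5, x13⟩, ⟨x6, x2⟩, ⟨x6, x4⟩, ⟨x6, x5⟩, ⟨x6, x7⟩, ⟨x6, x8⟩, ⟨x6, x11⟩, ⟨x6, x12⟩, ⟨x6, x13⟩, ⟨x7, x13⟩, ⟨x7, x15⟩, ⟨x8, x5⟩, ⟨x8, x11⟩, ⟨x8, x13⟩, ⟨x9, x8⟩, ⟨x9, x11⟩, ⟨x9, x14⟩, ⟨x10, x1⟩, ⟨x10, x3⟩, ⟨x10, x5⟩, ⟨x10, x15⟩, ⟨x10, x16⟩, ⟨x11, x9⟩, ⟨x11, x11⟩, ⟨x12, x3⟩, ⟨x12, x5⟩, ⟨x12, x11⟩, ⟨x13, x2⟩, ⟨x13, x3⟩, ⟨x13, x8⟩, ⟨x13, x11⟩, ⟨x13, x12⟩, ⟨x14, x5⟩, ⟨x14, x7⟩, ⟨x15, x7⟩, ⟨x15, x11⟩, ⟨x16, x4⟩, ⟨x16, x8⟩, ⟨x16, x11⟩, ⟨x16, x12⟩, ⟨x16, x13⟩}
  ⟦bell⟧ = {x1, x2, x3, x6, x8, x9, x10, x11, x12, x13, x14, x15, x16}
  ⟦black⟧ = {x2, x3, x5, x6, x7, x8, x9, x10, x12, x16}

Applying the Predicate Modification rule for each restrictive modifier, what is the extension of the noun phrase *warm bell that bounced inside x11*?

⟦that bounced⟧ = ⟦bounced⟧ = {x1, x3, x4, x6, x7, x8, x9, x10, x12, x13, x14, x15}
⟦inside x11⟧ = {x : ⟨x, x11⟩ ∈ ⟦inside⟧} = {x4, x6, x8, x9, x11, x12, x13, x15, x16}
⟦bell⟧ = {x1, x2, x3, x6, x8, x9, x10, x11, x12, x13, x14, x15, x16}
… ∩ ⟦that bounced⟧ = {x1, x2, x3, x6, x8, x9, x10, x11, x12, x13, x14, x15, x16} ∩ {x1, x3, x4, x6, x7, x8, x9, x10, x12, x13, x14, x15} = {x1, x3, x6, x8, x9, x10, x12, x13, x14, x15}
… ∩ ⟦inside x11⟧ = {x1, x3, x6, x8, x9, x10, x12, x13, x14, x15} ∩ {x4, x6, x8, x9, x11, x12, x13, x15, x16} = {x6, x8, x9, x12, x13, x15}
… ∩ ⟦warm⟧ = {x6, x8, x9, x12, x13, x15} ∩ {x1, x2, x4, x5, x7, x9, x10, x11, x15, x16} = {x9, x15}
So ⟦warm bell that bounced inside x11⟧ = {x9, x15}.

{x9, x15}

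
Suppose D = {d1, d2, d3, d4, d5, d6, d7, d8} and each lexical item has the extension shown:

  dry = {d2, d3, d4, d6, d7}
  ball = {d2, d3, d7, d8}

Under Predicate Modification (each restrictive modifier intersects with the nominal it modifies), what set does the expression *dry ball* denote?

⟦ball⟧ = {d2, d3, d7, d8}
… ∩ ⟦dry⟧ = {d2, d3, d7, d8} ∩ {d2, d3, d4, d6, d7} = {d2, d3, d7}
So ⟦dry ball⟧ = {d2, d3, d7}.

{d2, d3, d7}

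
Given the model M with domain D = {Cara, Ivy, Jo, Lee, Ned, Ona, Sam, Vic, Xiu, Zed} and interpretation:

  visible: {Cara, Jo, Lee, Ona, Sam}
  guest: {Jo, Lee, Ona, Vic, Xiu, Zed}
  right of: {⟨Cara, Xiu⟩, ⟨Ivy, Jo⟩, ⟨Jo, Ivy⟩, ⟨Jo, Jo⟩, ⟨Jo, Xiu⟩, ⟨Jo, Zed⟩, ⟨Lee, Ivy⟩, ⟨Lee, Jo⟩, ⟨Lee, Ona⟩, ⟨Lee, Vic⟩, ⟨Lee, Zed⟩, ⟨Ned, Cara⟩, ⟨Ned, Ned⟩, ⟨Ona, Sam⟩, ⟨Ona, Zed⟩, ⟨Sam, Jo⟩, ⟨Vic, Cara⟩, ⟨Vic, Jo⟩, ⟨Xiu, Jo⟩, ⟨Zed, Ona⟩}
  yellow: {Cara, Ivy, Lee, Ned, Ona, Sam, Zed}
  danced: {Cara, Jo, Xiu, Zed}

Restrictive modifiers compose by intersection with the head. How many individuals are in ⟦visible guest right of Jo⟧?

⟦right of Jo⟧ = {x : ⟨x, Jo⟩ ∈ ⟦right of⟧} = {Ivy, Jo, Lee, Sam, Vic, Xiu}
⟦guest⟧ = {Jo, Lee, Ona, Vic, Xiu, Zed}
… ∩ ⟦right of Jo⟧ = {Jo, Lee, Ona, Vic, Xiu, Zed} ∩ {Ivy, Jo, Lee, Sam, Vic, Xiu} = {Jo, Lee, Vic, Xiu}
… ∩ ⟦visible⟧ = {Jo, Lee, Vic, Xiu} ∩ {Cara, Jo, Lee, Ona, Sam} = {Jo, Lee}
⟦visible guest right of Jo⟧ = {Jo, Lee}, so the cardinality is 2.

2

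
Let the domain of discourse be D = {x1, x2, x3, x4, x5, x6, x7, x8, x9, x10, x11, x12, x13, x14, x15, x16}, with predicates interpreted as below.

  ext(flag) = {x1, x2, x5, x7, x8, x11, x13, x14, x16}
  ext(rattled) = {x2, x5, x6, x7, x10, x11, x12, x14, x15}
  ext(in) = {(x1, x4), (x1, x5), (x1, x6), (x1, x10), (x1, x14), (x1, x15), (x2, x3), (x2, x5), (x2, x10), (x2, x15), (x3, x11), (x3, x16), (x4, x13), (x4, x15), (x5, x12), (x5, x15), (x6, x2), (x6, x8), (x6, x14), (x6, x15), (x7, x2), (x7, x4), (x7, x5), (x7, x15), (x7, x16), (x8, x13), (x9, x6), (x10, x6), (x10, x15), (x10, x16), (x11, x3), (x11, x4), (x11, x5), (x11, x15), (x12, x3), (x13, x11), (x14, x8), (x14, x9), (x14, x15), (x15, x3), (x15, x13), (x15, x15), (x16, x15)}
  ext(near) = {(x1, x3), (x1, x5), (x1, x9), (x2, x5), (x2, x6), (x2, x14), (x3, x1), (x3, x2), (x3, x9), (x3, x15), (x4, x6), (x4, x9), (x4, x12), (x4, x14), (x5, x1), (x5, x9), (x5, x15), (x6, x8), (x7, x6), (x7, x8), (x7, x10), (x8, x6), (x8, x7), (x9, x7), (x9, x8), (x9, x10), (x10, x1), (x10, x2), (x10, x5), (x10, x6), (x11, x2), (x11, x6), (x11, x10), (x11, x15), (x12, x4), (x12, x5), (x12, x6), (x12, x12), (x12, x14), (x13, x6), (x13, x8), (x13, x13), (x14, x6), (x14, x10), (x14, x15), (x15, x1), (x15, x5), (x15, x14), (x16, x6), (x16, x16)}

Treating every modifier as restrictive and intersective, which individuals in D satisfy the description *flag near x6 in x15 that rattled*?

{x2, x7, x11, x14}

⟦near x6⟧ = {x : ⟨x, x6⟩ ∈ ⟦near⟧} = {x2, x4, x7, x8, x10, x11, x12, x13, x14, x16}
⟦in x15⟧ = {x : ⟨x, x15⟩ ∈ ⟦in⟧} = {x1, x2, x4, x5, x6, x7, x10, x11, x14, x15, x16}
⟦that rattled⟧ = ⟦rattled⟧ = {x2, x5, x6, x7, x10, x11, x12, x14, x15}
⟦flag⟧ = {x1, x2, x5, x7, x8, x11, x13, x14, x16}
… ∩ ⟦near x6⟧ = {x1, x2, x5, x7, x8, x11, x13, x14, x16} ∩ {x2, x4, x7, x8, x10, x11, x12, x13, x14, x16} = {x2, x7, x8, x11, x13, x14, x16}
… ∩ ⟦in x15⟧ = {x2, x7, x8, x11, x13, x14, x16} ∩ {x1, x2, x4, x5, x6, x7, x10, x11, x14, x15, x16} = {x2, x7, x11, x14, x16}
… ∩ ⟦that rattled⟧ = {x2, x7, x11, x14, x16} ∩ {x2, x5, x6, x7, x10, x11, x12, x14, x15} = {x2, x7, x11, x14}
So ⟦flag near x6 in x15 that rattled⟧ = {x2, x7, x11, x14}.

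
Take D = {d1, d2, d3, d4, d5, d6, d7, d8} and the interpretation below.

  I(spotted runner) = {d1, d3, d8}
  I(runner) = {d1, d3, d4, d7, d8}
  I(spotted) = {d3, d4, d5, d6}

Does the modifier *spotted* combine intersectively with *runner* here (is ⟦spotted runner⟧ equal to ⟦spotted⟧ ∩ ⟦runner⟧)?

no

⟦spotted⟧ ∩ ⟦runner⟧ = {d3, d4, d5, d6} ∩ {d1, d3, d4, d7, d8} = {d3, d4}
Observed ⟦spotted runner⟧ = {d1, d3, d8}.
These differ, so the modifier is not intersective in this model.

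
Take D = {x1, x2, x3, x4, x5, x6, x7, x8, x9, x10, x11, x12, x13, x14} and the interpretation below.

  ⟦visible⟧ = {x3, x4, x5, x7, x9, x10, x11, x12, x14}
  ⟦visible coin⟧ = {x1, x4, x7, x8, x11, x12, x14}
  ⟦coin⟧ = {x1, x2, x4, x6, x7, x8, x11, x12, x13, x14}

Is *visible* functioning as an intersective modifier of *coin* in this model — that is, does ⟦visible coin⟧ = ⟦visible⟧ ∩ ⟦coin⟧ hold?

no

⟦visible⟧ ∩ ⟦coin⟧ = {x3, x4, x5, x7, x9, x10, x11, x12, x14} ∩ {x1, x2, x4, x6, x7, x8, x11, x12, x13, x14} = {x4, x7, x11, x12, x14}
Observed ⟦visible coin⟧ = {x1, x4, x7, x8, x11, x12, x14}.
These differ, so the modifier is not intersective in this model.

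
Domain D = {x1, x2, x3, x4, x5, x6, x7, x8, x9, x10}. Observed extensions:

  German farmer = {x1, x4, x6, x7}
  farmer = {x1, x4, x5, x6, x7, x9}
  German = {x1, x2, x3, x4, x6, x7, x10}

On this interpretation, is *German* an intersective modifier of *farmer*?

yes

⟦German⟧ ∩ ⟦farmer⟧ = {x1, x2, x3, x4, x6, x7, x10} ∩ {x1, x4, x5, x6, x7, x9} = {x1, x4, x6, x7}
Observed ⟦German farmer⟧ = {x1, x4, x6, x7}.
These coincide, so the modifier is intersective here.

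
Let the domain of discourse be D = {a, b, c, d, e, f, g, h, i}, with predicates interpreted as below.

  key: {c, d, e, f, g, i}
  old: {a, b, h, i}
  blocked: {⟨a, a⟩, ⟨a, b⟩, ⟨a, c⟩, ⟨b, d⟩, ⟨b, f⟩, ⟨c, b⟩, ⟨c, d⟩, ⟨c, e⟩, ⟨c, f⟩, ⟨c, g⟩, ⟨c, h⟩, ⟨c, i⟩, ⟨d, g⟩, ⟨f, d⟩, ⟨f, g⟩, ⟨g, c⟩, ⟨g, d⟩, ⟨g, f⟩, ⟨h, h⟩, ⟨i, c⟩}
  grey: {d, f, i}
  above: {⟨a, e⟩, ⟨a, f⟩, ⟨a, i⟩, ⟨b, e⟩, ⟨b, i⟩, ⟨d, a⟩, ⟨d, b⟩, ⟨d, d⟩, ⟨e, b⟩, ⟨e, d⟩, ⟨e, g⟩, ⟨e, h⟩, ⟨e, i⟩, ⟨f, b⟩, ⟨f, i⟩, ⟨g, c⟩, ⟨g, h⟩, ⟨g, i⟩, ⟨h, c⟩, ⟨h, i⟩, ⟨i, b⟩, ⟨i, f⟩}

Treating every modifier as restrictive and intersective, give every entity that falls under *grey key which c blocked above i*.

{f}

⟦which c blocked⟧ = {x : ⟨c, x⟩ ∈ ⟦blocked⟧} = {b, d, e, f, g, h, i}
⟦above i⟧ = {x : ⟨x, i⟩ ∈ ⟦above⟧} = {a, b, e, f, g, h}
⟦key⟧ = {c, d, e, f, g, i}
… ∩ ⟦which c blocked⟧ = {c, d, e, f, g, i} ∩ {b, d, e, f, g, h, i} = {d, e, f, g, i}
… ∩ ⟦above i⟧ = {d, e, f, g, i} ∩ {a, b, e, f, g, h} = {e, f, g}
… ∩ ⟦grey⟧ = {e, f, g} ∩ {d, f, i} = {f}
So ⟦grey key which c blocked above i⟧ = {f}.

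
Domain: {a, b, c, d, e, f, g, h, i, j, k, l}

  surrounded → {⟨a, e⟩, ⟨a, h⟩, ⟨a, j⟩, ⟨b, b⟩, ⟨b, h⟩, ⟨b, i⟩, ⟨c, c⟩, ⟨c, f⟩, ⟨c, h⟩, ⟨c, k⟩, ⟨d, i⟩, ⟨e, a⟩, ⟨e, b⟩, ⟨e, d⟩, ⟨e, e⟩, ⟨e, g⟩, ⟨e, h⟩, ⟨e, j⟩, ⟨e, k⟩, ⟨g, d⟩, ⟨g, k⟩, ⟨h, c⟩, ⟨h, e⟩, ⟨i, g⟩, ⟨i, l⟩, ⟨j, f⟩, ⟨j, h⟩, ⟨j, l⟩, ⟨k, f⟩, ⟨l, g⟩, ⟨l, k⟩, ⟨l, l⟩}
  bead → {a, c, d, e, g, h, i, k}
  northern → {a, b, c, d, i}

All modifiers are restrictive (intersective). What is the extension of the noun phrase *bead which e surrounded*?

{a, d, e, g, h, k}

⟦which e surrounded⟧ = {x : ⟨e, x⟩ ∈ ⟦surrounded⟧} = {a, b, d, e, g, h, j, k}
⟦bead⟧ = {a, c, d, e, g, h, i, k}
… ∩ ⟦which e surrounded⟧ = {a, c, d, e, g, h, i, k} ∩ {a, b, d, e, g, h, j, k} = {a, d, e, g, h, k}
So ⟦bead which e surrounded⟧ = {a, d, e, g, h, k}.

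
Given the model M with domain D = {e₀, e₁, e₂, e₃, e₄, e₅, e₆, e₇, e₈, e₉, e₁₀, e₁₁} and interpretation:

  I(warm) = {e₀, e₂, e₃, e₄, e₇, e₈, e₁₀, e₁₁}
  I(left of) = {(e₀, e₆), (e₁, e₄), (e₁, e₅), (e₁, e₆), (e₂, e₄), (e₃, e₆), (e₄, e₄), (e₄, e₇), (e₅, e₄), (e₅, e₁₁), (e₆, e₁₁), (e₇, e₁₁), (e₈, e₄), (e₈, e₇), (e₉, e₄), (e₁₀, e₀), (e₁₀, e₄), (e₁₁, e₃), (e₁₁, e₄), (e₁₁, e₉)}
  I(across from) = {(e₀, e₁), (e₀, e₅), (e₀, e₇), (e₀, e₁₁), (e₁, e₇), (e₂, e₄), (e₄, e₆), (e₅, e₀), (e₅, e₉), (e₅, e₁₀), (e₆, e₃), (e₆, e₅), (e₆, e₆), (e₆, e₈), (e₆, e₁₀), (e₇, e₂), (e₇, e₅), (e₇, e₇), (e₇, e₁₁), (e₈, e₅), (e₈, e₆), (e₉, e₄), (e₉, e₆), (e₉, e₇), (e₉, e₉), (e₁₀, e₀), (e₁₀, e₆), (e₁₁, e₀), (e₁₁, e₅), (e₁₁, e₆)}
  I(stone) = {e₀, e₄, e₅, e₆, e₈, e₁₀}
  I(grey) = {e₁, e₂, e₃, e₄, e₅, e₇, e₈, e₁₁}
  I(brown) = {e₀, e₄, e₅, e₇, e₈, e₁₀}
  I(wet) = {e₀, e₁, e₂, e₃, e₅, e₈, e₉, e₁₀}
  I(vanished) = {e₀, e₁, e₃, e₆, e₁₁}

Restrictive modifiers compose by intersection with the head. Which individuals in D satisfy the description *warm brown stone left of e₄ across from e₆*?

⟦left of e₄⟧ = {x : ⟨x, e₄⟩ ∈ ⟦left of⟧} = {e₁, e₂, e₄, e₅, e₈, e₉, e₁₀, e₁₁}
⟦across from e₆⟧ = {x : ⟨x, e₆⟩ ∈ ⟦across from⟧} = {e₄, e₆, e₈, e₉, e₁₀, e₁₁}
⟦stone⟧ = {e₀, e₄, e₅, e₆, e₈, e₁₀}
… ∩ ⟦left of e₄⟧ = {e₀, e₄, e₅, e₆, e₈, e₁₀} ∩ {e₁, e₂, e₄, e₅, e₈, e₉, e₁₀, e₁₁} = {e₄, e₅, e₈, e₁₀}
… ∩ ⟦across from e₆⟧ = {e₄, e₅, e₈, e₁₀} ∩ {e₄, e₆, e₈, e₉, e₁₀, e₁₁} = {e₄, e₈, e₁₀}
… ∩ ⟦warm⟧ = {e₄, e₈, e₁₀} ∩ {e₀, e₂, e₃, e₄, e₇, e₈, e₁₀, e₁₁} = {e₄, e₈, e₁₀}
… ∩ ⟦brown⟧ = {e₄, e₈, e₁₀} ∩ {e₀, e₄, e₅, e₇, e₈, e₁₀} = {e₄, e₈, e₁₀}
So ⟦warm brown stone left of e₄ across from e₆⟧ = {e₄, e₈, e₁₀}.

{e₄, e₈, e₁₀}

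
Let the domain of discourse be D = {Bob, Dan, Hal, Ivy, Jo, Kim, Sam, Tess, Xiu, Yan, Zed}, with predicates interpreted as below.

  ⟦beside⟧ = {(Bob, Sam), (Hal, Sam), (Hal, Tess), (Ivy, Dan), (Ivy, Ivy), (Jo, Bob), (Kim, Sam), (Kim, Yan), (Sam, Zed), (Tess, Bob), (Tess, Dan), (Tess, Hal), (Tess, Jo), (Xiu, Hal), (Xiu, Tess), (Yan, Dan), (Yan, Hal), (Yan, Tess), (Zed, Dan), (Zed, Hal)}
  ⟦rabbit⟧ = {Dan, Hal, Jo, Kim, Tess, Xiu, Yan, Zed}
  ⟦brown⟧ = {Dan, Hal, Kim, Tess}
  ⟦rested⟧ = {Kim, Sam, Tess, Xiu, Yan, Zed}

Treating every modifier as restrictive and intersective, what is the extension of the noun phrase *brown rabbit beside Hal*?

{Tess}

⟦beside Hal⟧ = {x : ⟨x, Hal⟩ ∈ ⟦beside⟧} = {Tess, Xiu, Yan, Zed}
⟦rabbit⟧ = {Dan, Hal, Jo, Kim, Tess, Xiu, Yan, Zed}
… ∩ ⟦beside Hal⟧ = {Dan, Hal, Jo, Kim, Tess, Xiu, Yan, Zed} ∩ {Tess, Xiu, Yan, Zed} = {Tess, Xiu, Yan, Zed}
… ∩ ⟦brown⟧ = {Tess, Xiu, Yan, Zed} ∩ {Dan, Hal, Kim, Tess} = {Tess}
So ⟦brown rabbit beside Hal⟧ = {Tess}.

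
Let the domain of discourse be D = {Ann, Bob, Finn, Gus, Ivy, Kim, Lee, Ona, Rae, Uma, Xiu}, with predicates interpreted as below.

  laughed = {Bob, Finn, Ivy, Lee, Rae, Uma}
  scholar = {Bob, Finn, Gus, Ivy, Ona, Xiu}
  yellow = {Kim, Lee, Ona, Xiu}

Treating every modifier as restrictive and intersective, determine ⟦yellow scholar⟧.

{Ona, Xiu}

⟦scholar⟧ = {Bob, Finn, Gus, Ivy, Ona, Xiu}
… ∩ ⟦yellow⟧ = {Bob, Finn, Gus, Ivy, Ona, Xiu} ∩ {Kim, Lee, Ona, Xiu} = {Ona, Xiu}
So ⟦yellow scholar⟧ = {Ona, Xiu}.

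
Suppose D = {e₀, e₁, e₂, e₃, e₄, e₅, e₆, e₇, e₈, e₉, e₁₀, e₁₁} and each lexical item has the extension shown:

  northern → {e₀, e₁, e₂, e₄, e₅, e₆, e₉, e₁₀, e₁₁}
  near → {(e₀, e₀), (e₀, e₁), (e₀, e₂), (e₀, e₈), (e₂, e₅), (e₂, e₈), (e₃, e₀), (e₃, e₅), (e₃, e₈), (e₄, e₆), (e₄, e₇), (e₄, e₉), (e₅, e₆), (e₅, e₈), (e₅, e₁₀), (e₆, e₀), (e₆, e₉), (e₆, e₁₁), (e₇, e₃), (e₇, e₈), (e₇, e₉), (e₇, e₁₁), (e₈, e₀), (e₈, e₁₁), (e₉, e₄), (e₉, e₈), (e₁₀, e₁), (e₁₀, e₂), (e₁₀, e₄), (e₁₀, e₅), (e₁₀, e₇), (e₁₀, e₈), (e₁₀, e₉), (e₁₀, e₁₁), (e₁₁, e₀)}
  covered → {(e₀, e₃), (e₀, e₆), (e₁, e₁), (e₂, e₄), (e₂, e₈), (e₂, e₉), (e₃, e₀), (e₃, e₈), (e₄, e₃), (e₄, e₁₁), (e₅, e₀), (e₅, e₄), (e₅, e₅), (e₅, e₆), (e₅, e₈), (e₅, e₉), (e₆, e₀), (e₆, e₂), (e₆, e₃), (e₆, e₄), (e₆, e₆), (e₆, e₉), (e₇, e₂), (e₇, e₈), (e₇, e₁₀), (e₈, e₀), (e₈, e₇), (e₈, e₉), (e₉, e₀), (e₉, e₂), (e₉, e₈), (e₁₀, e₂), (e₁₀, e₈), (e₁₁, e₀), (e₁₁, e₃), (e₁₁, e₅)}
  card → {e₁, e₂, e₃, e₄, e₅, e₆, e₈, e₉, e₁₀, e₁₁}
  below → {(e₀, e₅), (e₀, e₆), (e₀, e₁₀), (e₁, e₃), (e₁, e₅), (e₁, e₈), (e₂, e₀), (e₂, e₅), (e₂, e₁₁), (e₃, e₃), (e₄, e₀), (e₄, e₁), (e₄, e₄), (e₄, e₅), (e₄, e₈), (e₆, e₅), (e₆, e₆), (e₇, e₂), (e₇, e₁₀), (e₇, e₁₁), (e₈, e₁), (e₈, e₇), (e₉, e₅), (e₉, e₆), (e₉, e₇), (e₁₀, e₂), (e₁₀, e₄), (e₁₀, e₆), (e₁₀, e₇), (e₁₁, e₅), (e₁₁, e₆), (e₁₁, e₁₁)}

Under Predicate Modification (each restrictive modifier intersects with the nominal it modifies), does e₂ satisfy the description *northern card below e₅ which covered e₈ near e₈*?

yes

⟦below e₅⟧ = {x : ⟨x, e₅⟩ ∈ ⟦below⟧} = {e₀, e₁, e₂, e₄, e₆, e₉, e₁₁}
⟦which covered e₈⟧ = {x : ⟨x, e₈⟩ ∈ ⟦covered⟧} = {e₂, e₃, e₅, e₇, e₉, e₁₀}
⟦near e₈⟧ = {x : ⟨x, e₈⟩ ∈ ⟦near⟧} = {e₀, e₂, e₃, e₅, e₇, e₉, e₁₀}
⟦card⟧ = {e₁, e₂, e₃, e₄, e₅, e₆, e₈, e₉, e₁₀, e₁₁}
… ∩ ⟦below e₅⟧ = {e₁, e₂, e₃, e₄, e₅, e₆, e₈, e₉, e₁₀, e₁₁} ∩ {e₀, e₁, e₂, e₄, e₆, e₉, e₁₁} = {e₁, e₂, e₄, e₆, e₉, e₁₁}
… ∩ ⟦which covered e₈⟧ = {e₁, e₂, e₄, e₆, e₉, e₁₁} ∩ {e₂, e₃, e₅, e₇, e₉, e₁₀} = {e₂, e₉}
… ∩ ⟦near e₈⟧ = {e₂, e₉} ∩ {e₀, e₂, e₃, e₅, e₇, e₉, e₁₀} = {e₂, e₉}
… ∩ ⟦northern⟧ = {e₂, e₉} ∩ {e₀, e₁, e₂, e₄, e₅, e₆, e₉, e₁₀, e₁₁} = {e₂, e₉}
⟦northern card below e₅ which covered e₈ near e₈⟧ = {e₂, e₉}; e₂ ∈ this set.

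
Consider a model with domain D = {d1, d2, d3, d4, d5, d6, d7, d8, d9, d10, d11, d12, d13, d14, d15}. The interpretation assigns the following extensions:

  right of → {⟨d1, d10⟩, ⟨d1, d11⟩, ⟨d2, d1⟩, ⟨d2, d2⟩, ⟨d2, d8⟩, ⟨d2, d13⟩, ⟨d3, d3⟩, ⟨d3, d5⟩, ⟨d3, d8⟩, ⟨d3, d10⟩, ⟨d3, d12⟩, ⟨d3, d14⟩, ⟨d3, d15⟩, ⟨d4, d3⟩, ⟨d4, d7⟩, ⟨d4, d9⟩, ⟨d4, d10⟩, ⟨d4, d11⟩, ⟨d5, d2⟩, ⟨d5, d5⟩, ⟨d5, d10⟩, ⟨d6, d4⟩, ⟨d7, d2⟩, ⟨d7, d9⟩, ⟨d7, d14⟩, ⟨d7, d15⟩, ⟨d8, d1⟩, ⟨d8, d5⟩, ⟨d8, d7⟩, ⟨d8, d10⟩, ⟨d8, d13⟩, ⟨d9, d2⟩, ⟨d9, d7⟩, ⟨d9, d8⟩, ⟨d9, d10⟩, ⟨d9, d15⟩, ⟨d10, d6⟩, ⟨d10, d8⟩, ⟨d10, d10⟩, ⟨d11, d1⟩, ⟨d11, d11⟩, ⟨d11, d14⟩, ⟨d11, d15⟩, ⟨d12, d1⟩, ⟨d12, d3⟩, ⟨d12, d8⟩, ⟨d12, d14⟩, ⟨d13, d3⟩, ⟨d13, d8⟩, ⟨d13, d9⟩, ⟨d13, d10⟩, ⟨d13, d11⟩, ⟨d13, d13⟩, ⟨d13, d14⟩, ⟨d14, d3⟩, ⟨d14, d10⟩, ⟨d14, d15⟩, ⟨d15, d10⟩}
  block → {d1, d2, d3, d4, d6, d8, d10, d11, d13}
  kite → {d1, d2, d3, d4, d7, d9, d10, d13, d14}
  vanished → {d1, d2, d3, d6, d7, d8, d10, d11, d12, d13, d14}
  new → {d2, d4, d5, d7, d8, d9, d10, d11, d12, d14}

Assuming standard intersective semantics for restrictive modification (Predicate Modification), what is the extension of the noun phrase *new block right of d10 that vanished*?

{d8, d10}

⟦right of d10⟧ = {x : ⟨x, d10⟩ ∈ ⟦right of⟧} = {d1, d3, d4, d5, d8, d9, d10, d13, d14, d15}
⟦that vanished⟧ = ⟦vanished⟧ = {d1, d2, d3, d6, d7, d8, d10, d11, d12, d13, d14}
⟦block⟧ = {d1, d2, d3, d4, d6, d8, d10, d11, d13}
… ∩ ⟦right of d10⟧ = {d1, d2, d3, d4, d6, d8, d10, d11, d13} ∩ {d1, d3, d4, d5, d8, d9, d10, d13, d14, d15} = {d1, d3, d4, d8, d10, d13}
… ∩ ⟦that vanished⟧ = {d1, d3, d4, d8, d10, d13} ∩ {d1, d2, d3, d6, d7, d8, d10, d11, d12, d13, d14} = {d1, d3, d8, d10, d13}
… ∩ ⟦new⟧ = {d1, d3, d8, d10, d13} ∩ {d2, d4, d5, d7, d8, d9, d10, d11, d12, d14} = {d8, d10}
So ⟦new block right of d10 that vanished⟧ = {d8, d10}.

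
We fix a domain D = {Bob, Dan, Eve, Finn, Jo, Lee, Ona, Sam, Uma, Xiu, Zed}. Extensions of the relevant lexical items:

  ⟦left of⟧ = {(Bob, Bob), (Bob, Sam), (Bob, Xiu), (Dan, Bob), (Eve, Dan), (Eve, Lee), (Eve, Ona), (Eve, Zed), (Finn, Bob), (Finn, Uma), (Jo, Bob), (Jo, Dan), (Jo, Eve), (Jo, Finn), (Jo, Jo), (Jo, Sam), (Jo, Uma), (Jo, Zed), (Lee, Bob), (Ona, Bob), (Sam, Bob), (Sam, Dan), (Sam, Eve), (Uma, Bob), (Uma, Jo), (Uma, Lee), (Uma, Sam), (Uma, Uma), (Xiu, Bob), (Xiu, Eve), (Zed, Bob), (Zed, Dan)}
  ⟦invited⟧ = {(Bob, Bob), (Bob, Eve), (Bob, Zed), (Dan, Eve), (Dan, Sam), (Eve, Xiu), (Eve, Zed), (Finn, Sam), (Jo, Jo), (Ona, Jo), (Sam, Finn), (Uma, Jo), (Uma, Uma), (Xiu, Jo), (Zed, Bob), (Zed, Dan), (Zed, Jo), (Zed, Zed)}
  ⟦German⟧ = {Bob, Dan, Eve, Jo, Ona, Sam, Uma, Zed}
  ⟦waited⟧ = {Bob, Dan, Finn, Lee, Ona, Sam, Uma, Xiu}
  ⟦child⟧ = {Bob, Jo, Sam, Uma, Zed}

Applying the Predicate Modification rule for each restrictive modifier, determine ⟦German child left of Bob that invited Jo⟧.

⟦left of Bob⟧ = {x : ⟨x, Bob⟩ ∈ ⟦left of⟧} = {Bob, Dan, Finn, Jo, Lee, Ona, Sam, Uma, Xiu, Zed}
⟦that invited Jo⟧ = {x : ⟨x, Jo⟩ ∈ ⟦invited⟧} = {Jo, Ona, Uma, Xiu, Zed}
⟦child⟧ = {Bob, Jo, Sam, Uma, Zed}
… ∩ ⟦left of Bob⟧ = {Bob, Jo, Sam, Uma, Zed} ∩ {Bob, Dan, Finn, Jo, Lee, Ona, Sam, Uma, Xiu, Zed} = {Bob, Jo, Sam, Uma, Zed}
… ∩ ⟦that invited Jo⟧ = {Bob, Jo, Sam, Uma, Zed} ∩ {Jo, Ona, Uma, Xiu, Zed} = {Jo, Uma, Zed}
… ∩ ⟦German⟧ = {Jo, Uma, Zed} ∩ {Bob, Dan, Eve, Jo, Ona, Sam, Uma, Zed} = {Jo, Uma, Zed}
So ⟦German child left of Bob that invited Jo⟧ = {Jo, Uma, Zed}.

{Jo, Uma, Zed}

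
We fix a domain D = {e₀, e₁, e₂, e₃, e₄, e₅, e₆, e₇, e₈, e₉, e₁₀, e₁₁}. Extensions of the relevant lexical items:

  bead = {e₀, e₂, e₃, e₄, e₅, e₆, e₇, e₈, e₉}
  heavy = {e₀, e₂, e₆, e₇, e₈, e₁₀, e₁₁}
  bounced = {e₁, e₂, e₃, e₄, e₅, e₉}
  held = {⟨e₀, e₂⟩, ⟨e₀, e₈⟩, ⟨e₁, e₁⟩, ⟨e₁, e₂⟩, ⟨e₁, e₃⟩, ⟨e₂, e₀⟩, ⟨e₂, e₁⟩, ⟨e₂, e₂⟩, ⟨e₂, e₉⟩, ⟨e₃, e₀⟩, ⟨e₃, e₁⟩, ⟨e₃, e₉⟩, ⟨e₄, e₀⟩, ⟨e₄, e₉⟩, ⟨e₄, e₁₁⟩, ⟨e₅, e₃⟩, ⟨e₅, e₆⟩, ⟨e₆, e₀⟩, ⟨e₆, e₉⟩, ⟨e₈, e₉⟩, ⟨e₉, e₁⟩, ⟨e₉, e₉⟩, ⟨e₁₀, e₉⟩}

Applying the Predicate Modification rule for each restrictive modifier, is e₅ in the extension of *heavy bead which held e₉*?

no

⟦which held e₉⟧ = {x : ⟨x, e₉⟩ ∈ ⟦held⟧} = {e₂, e₃, e₄, e₆, e₈, e₉, e₁₀}
⟦bead⟧ = {e₀, e₂, e₃, e₄, e₅, e₆, e₇, e₈, e₉}
… ∩ ⟦which held e₉⟧ = {e₀, e₂, e₃, e₄, e₅, e₆, e₇, e₈, e₉} ∩ {e₂, e₃, e₄, e₆, e₈, e₉, e₁₀} = {e₂, e₃, e₄, e₆, e₈, e₉}
… ∩ ⟦heavy⟧ = {e₂, e₃, e₄, e₆, e₈, e₉} ∩ {e₀, e₂, e₆, e₇, e₈, e₁₀, e₁₁} = {e₂, e₆, e₈}
⟦heavy bead which held e₉⟧ = {e₂, e₆, e₈}; e₅ ∉ this set.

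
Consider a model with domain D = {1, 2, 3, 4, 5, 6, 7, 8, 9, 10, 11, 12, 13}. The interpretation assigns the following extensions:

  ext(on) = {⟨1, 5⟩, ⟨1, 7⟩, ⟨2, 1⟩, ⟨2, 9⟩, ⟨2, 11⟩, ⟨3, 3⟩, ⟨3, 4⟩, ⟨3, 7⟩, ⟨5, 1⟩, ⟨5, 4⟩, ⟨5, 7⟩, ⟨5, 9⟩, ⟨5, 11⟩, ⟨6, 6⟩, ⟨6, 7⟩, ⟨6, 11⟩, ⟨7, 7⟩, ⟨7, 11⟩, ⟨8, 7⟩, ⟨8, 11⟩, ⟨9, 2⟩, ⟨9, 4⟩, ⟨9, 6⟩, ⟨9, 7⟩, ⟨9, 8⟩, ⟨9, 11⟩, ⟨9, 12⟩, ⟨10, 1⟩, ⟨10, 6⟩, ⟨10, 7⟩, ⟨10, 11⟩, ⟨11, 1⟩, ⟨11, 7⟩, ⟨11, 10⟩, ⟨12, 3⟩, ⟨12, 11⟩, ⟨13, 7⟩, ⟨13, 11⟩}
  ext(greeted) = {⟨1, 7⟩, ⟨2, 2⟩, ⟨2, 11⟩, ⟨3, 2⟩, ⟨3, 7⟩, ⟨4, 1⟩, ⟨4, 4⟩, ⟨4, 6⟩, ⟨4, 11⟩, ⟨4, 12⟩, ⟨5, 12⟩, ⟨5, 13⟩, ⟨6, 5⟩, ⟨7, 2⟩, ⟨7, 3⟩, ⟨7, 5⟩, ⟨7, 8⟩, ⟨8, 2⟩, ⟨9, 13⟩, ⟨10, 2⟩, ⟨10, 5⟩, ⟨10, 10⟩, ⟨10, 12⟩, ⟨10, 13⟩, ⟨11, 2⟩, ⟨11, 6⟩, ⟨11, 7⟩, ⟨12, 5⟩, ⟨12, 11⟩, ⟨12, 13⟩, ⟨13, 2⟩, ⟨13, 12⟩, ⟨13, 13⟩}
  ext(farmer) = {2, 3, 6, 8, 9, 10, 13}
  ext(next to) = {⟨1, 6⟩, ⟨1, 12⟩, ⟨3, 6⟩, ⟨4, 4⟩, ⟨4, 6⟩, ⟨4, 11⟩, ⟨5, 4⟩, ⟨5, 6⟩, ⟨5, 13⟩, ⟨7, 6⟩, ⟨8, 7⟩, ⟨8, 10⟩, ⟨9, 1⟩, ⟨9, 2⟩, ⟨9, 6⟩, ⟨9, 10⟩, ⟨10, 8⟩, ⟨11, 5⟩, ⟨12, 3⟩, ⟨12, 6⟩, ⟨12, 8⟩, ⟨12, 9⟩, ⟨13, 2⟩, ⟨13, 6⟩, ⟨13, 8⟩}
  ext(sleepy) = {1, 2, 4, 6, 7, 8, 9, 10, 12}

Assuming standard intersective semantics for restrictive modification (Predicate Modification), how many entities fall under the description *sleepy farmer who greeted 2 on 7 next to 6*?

0

⟦who greeted 2⟧ = {x : ⟨x, 2⟩ ∈ ⟦greeted⟧} = {2, 3, 7, 8, 10, 11, 13}
⟦on 7⟧ = {x : ⟨x, 7⟩ ∈ ⟦on⟧} = {1, 3, 5, 6, 7, 8, 9, 10, 11, 13}
⟦next to 6⟧ = {x : ⟨x, 6⟩ ∈ ⟦next to⟧} = {1, 3, 4, 5, 7, 9, 12, 13}
⟦farmer⟧ = {2, 3, 6, 8, 9, 10, 13}
… ∩ ⟦who greeted 2⟧ = {2, 3, 6, 8, 9, 10, 13} ∩ {2, 3, 7, 8, 10, 11, 13} = {2, 3, 8, 10, 13}
… ∩ ⟦on 7⟧ = {2, 3, 8, 10, 13} ∩ {1, 3, 5, 6, 7, 8, 9, 10, 11, 13} = {3, 8, 10, 13}
… ∩ ⟦next to 6⟧ = {3, 8, 10, 13} ∩ {1, 3, 4, 5, 7, 9, 12, 13} = {3, 13}
… ∩ ⟦sleepy⟧ = {3, 13} ∩ {1, 2, 4, 6, 7, 8, 9, 10, 12} = ∅
⟦sleepy farmer who greeted 2 on 7 next to 6⟧ = ∅, so the cardinality is 0.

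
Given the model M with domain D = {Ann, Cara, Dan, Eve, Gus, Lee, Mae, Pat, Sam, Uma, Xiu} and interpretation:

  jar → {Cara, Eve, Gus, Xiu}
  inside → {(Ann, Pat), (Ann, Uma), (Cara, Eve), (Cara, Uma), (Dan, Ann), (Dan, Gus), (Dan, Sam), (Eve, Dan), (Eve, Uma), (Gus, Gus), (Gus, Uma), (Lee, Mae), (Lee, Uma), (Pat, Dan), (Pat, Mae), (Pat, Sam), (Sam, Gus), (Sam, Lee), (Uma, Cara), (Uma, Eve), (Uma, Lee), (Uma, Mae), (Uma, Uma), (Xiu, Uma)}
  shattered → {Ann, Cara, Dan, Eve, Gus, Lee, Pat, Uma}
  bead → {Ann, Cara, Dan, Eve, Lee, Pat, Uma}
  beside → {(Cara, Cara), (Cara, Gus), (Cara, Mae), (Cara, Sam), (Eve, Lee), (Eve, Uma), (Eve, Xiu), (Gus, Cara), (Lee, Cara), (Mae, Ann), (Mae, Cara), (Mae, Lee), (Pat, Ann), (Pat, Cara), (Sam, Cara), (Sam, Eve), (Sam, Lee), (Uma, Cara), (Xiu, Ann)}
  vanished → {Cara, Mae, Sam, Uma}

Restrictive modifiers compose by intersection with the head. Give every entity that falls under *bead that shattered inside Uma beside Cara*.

⟦that shattered⟧ = ⟦shattered⟧ = {Ann, Cara, Dan, Eve, Gus, Lee, Pat, Uma}
⟦inside Uma⟧ = {x : ⟨x, Uma⟩ ∈ ⟦inside⟧} = {Ann, Cara, Eve, Gus, Lee, Uma, Xiu}
⟦beside Cara⟧ = {x : ⟨x, Cara⟩ ∈ ⟦beside⟧} = {Cara, Gus, Lee, Mae, Pat, Sam, Uma}
⟦bead⟧ = {Ann, Cara, Dan, Eve, Lee, Pat, Uma}
… ∩ ⟦that shattered⟧ = {Ann, Cara, Dan, Eve, Lee, Pat, Uma} ∩ {Ann, Cara, Dan, Eve, Gus, Lee, Pat, Uma} = {Ann, Cara, Dan, Eve, Lee, Pat, Uma}
… ∩ ⟦inside Uma⟧ = {Ann, Cara, Dan, Eve, Lee, Pat, Uma} ∩ {Ann, Cara, Eve, Gus, Lee, Uma, Xiu} = {Ann, Cara, Eve, Lee, Uma}
… ∩ ⟦beside Cara⟧ = {Ann, Cara, Eve, Lee, Uma} ∩ {Cara, Gus, Lee, Mae, Pat, Sam, Uma} = {Cara, Lee, Uma}
So ⟦bead that shattered inside Uma beside Cara⟧ = {Cara, Lee, Uma}.

{Cara, Lee, Uma}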